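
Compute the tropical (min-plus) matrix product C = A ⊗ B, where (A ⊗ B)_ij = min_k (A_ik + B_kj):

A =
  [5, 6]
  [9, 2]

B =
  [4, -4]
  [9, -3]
A ⊗ B =
  [9, 1]
  [11, -1]

Apply the min-plus product entry-by-entry:
  C[0][0] = min over k of (A[0][0] + B[0][0] = 5 + 4 = 9, A[0][1] + B[1][0] = 6 + 9 = 15) = 9 (attained at k = 0)
  C[0][1] = min over k of (A[0][0] + B[0][1] = 5 + -4 = 1, A[0][1] + B[1][1] = 6 + -3 = 3) = 1 (attained at k = 0)
  C[1][0] = min over k of (A[1][0] + B[0][0] = 9 + 4 = 13, A[1][1] + B[1][0] = 2 + 9 = 11) = 11 (attained at k = 1)
  C[1][1] = min over k of (A[1][0] + B[0][1] = 9 + -4 = 5, A[1][1] + B[1][1] = 2 + -3 = -1) = -1 (attained at k = 1)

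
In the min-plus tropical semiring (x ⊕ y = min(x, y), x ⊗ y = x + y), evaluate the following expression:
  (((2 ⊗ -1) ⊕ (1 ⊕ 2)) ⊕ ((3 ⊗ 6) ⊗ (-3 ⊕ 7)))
(((2 ⊗ -1) ⊕ (1 ⊕ 2)) ⊕ ((3 ⊗ 6) ⊗ (-3 ⊕ 7))) = 1

Expand innermost to outermost. Recall ⊕ takes the minimum of its arguments and ⊗ takes their sum. Working out the expression (((2 ⊗ -1) ⊕ (1 ⊕ 2)) ⊕ ((3 ⊗ 6) ⊗ (-3 ⊕ 7))) gives 1.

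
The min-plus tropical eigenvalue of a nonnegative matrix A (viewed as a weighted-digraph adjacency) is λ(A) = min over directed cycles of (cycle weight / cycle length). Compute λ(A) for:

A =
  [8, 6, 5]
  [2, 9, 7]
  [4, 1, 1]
λ(A) = 1

Enumerate directed cycles and compute their means (weight / length). Sample:
  cycle 0 → 0: weight = 8, length = 1, mean = 8/1 ≈ 8.000
  cycle 1 → 1: weight = 9, length = 1, mean = 9/1 ≈ 9.000
  cycle 2 → 2: weight = 1, length = 1, mean = 1/1 ≈ 1.000
  cycle 0 → 1 → 0: weight = 8, length = 2, mean = 8/2 ≈ 4.000
  cycle 0 → 2 → 0: weight = 9, length = 2, mean = 9/2 ≈ 4.500
  cycle 1 → 0 → 1: weight = 8, length = 2, mean = 8/2 ≈ 4.000
Minimum mean = 1.000, attained e.g. along the cycle 2 → 2 with weight 1 and length 1. So λ(A) = 1/1 = 1.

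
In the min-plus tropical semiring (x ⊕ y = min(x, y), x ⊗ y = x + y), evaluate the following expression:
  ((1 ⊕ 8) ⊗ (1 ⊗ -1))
((1 ⊕ 8) ⊗ (1 ⊗ -1)) = 1

Expand innermost to outermost. Recall ⊕ takes the minimum of its arguments and ⊗ takes their sum. Working out the expression ((1 ⊕ 8) ⊗ (1 ⊗ -1)) gives 1.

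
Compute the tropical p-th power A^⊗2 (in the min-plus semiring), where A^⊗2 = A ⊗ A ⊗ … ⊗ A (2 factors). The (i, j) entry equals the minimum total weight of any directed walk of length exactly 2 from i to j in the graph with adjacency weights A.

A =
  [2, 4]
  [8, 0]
A^⊗2 =
  [4, 4]
  [8, 0]

Each entry (A^⊗2)_ij equals the minimum over all length-2 walks i = v_0 → v_1 → … → v_2 = j of Σ_t A[v_t][v_{t+1}]. For example, for (i, j) = (0, 1) we minimise over 2 possible intermediate vertex sequences; the minimum is 4, attained along the walk 0 → 1 → 1.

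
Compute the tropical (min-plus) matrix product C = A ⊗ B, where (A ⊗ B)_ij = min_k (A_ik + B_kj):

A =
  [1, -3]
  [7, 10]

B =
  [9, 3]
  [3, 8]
A ⊗ B =
  [0, 4]
  [13, 10]

Apply the min-plus product entry-by-entry:
  C[0][0] = min over k of (A[0][0] + B[0][0] = 1 + 9 = 10, A[0][1] + B[1][0] = -3 + 3 = 0) = 0 (attained at k = 1)
  C[0][1] = min over k of (A[0][0] + B[0][1] = 1 + 3 = 4, A[0][1] + B[1][1] = -3 + 8 = 5) = 4 (attained at k = 0)
  C[1][0] = min over k of (A[1][0] + B[0][0] = 7 + 9 = 16, A[1][1] + B[1][0] = 10 + 3 = 13) = 13 (attained at k = 1)
  C[1][1] = min over k of (A[1][0] + B[0][1] = 7 + 3 = 10, A[1][1] + B[1][1] = 10 + 8 = 18) = 10 (attained at k = 0)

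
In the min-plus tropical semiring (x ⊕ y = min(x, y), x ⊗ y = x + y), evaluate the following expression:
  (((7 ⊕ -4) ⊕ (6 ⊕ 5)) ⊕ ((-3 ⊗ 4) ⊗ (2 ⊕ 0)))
(((7 ⊕ -4) ⊕ (6 ⊕ 5)) ⊕ ((-3 ⊗ 4) ⊗ (2 ⊕ 0))) = -4

Expand innermost to outermost. Recall ⊕ takes the minimum of its arguments and ⊗ takes their sum. Working out the expression (((7 ⊕ -4) ⊕ (6 ⊕ 5)) ⊕ ((-3 ⊗ 4) ⊗ (2 ⊕ 0))) gives -4.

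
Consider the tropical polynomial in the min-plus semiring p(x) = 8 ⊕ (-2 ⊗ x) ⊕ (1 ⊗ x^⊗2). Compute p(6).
p(6) = 4

A tropical monomial a ⊗ x^⊗i evaluates to a + i · x. Evaluating each term at x = 6:
  Term 0 contributes 8 + 0 · 6 = 8
  Term 1 contributes -2 + 1 · 6 = 4
  Term 2 contributes 1 + 2 · 6 = 13
p(6) = ⊕ of these = min[8, 4, 13] = 4.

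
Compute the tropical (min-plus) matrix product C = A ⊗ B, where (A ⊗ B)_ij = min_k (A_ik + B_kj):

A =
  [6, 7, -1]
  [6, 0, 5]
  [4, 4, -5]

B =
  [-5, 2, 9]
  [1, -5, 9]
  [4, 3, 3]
A ⊗ B =
  [1, 2, 2]
  [1, -5, 8]
  [-1, -2, -2]

Apply the min-plus product entry-by-entry:
  C[0][0] = min over k of (A[0][0] + B[0][0] = 6 + -5 = 1, A[0][1] + B[1][0] = 7 + 1 = 8, A[0][2] + B[2][0] = -1 + 4 = 3) = 1 (attained at k = 0)
  C[0][1] = min over k of (A[0][0] + B[0][1] = 6 + 2 = 8, A[0][1] + B[1][1] = 7 + -5 = 2, A[0][2] + B[2][1] = -1 + 3 = 2) = 2 (attained at k = 1)
  C[0][2] = min over k of (A[0][0] + B[0][2] = 6 + 9 = 15, A[0][1] + B[1][2] = 7 + 9 = 16, A[0][2] + B[2][2] = -1 + 3 = 2) = 2 (attained at k = 2)
  C[1][0] = min over k of (A[1][0] + B[0][0] = 6 + -5 = 1, A[1][1] + B[1][0] = 0 + 1 = 1, A[1][2] + B[2][0] = 5 + 4 = 9) = 1 (attained at k = 0)
  C[1][1] = min over k of (A[1][0] + B[0][1] = 6 + 2 = 8, A[1][1] + B[1][1] = 0 + -5 = -5, A[1][2] + B[2][1] = 5 + 3 = 8) = -5 (attained at k = 1)
  C[1][2] = min over k of (A[1][0] + B[0][2] = 6 + 9 = 15, A[1][1] + B[1][2] = 0 + 9 = 9, A[1][2] + B[2][2] = 5 + 3 = 8) = 8 (attained at k = 2)
  C[2][0] = min over k of (A[2][0] + B[0][0] = 4 + -5 = -1, A[2][1] + B[1][0] = 4 + 1 = 5, A[2][2] + B[2][0] = -5 + 4 = -1) = -1 (attained at k = 0)
  C[2][1] = min over k of (A[2][0] + B[0][1] = 4 + 2 = 6, A[2][1] + B[1][1] = 4 + -5 = -1, A[2][2] + B[2][1] = -5 + 3 = -2) = -2 (attained at k = 2)
  C[2][2] = min over k of (A[2][0] + B[0][2] = 4 + 9 = 13, A[2][1] + B[1][2] = 4 + 9 = 13, A[2][2] + B[2][2] = -5 + 3 = -2) = -2 (attained at k = 2)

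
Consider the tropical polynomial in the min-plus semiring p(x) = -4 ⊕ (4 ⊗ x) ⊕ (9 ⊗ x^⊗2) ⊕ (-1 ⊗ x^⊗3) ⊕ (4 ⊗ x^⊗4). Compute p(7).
p(7) = -4

A tropical monomial a ⊗ x^⊗i evaluates to a + i · x. Evaluating each term at x = 7:
  Term 0 contributes -4 + 0 · 7 = -4
  Term 1 contributes 4 + 1 · 7 = 11
  Term 2 contributes 9 + 2 · 7 = 23
  Term 3 contributes -1 + 3 · 7 = 20
  Term 4 contributes 4 + 4 · 7 = 32
p(7) = ⊕ of these = min[-4, 11, 23, 20, 32] = -4.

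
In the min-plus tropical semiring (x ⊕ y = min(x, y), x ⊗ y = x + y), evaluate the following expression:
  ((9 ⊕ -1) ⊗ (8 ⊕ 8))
((9 ⊕ -1) ⊗ (8 ⊕ 8)) = 7

Expand innermost to outermost. Recall ⊕ takes the minimum of its arguments and ⊗ takes their sum. Working out the expression ((9 ⊕ -1) ⊗ (8 ⊕ 8)) gives 7.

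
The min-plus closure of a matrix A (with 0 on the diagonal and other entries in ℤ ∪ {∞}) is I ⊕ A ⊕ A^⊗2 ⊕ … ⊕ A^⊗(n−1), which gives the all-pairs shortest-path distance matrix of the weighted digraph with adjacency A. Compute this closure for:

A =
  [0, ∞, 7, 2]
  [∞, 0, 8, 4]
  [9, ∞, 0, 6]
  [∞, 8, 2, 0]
Closure =
  [0, 10, 4, 2]
  [15, 0, 6, 4]
  [9, 14, 0, 6]
  [11, 8, 2, 0]

This is the Floyd-Warshall all-pairs shortest-path computation. For each intermediate vertex k = 0, 1, …, 3, update dist[i][j] ← min(dist[i][j], dist[i][k] + dist[k][j]). The final matrix gives, for each (i, j), the minimum total weight of any directed path from i to j (possibly empty when i = j).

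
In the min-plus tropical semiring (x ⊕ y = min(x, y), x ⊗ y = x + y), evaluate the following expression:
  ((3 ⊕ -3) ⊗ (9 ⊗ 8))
((3 ⊕ -3) ⊗ (9 ⊗ 8)) = 14

Expand innermost to outermost. Recall ⊕ takes the minimum of its arguments and ⊗ takes their sum. Working out the expression ((3 ⊕ -3) ⊗ (9 ⊗ 8)) gives 14.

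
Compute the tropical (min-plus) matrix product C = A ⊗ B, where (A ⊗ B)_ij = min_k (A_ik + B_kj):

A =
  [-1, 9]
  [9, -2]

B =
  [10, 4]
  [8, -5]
A ⊗ B =
  [9, 3]
  [6, -7]

Apply the min-plus product entry-by-entry:
  C[0][0] = min over k of (A[0][0] + B[0][0] = -1 + 10 = 9, A[0][1] + B[1][0] = 9 + 8 = 17) = 9 (attained at k = 0)
  C[0][1] = min over k of (A[0][0] + B[0][1] = -1 + 4 = 3, A[0][1] + B[1][1] = 9 + -5 = 4) = 3 (attained at k = 0)
  C[1][0] = min over k of (A[1][0] + B[0][0] = 9 + 10 = 19, A[1][1] + B[1][0] = -2 + 8 = 6) = 6 (attained at k = 1)
  C[1][1] = min over k of (A[1][0] + B[0][1] = 9 + 4 = 13, A[1][1] + B[1][1] = -2 + -5 = -7) = -7 (attained at k = 1)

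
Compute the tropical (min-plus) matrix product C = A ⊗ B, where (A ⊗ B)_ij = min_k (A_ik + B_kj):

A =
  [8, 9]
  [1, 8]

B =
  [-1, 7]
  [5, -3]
A ⊗ B =
  [7, 6]
  [0, 5]

Apply the min-plus product entry-by-entry:
  C[0][0] = min over k of (A[0][0] + B[0][0] = 8 + -1 = 7, A[0][1] + B[1][0] = 9 + 5 = 14) = 7 (attained at k = 0)
  C[0][1] = min over k of (A[0][0] + B[0][1] = 8 + 7 = 15, A[0][1] + B[1][1] = 9 + -3 = 6) = 6 (attained at k = 1)
  C[1][0] = min over k of (A[1][0] + B[0][0] = 1 + -1 = 0, A[1][1] + B[1][0] = 8 + 5 = 13) = 0 (attained at k = 0)
  C[1][1] = min over k of (A[1][0] + B[0][1] = 1 + 7 = 8, A[1][1] + B[1][1] = 8 + -3 = 5) = 5 (attained at k = 1)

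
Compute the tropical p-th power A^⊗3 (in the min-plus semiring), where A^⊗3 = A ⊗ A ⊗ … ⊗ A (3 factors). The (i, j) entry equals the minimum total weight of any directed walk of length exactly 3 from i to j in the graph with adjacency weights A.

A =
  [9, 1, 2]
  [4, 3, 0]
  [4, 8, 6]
A^⊗3 =
  [5, 6, 4]
  [7, 5, 5]
  [9, 8, 5]

Each entry (A^⊗3)_ij equals the minimum over all length-3 walks i = v_0 → v_1 → … → v_3 = j of Σ_t A[v_t][v_{t+1}]. For example, for (i, j) = (0, 2) we minimise over 9 possible intermediate vertex sequences; the minimum is 4, attained along the walk 0 → 1 → 1 → 2.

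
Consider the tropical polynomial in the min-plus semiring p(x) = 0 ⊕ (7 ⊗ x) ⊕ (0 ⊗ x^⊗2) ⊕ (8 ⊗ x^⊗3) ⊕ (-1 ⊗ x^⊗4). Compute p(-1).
p(-1) = -5

A tropical monomial a ⊗ x^⊗i evaluates to a + i · x. Evaluating each term at x = -1:
  Term 0 contributes 0 + 0 · -1 = 0
  Term 1 contributes 7 + 1 · -1 = 6
  Term 2 contributes 0 + 2 · -1 = -2
  Term 3 contributes 8 + 3 · -1 = 5
  Term 4 contributes -1 + 4 · -1 = -5
p(-1) = ⊕ of these = min[0, 6, -2, 5, -5] = -5.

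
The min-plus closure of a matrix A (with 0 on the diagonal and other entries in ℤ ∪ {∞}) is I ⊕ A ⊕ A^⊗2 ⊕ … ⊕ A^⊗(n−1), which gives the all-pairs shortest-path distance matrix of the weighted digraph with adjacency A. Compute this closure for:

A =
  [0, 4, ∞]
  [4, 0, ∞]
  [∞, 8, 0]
Closure =
  [0, 4, ∞]
  [4, 0, ∞]
  [12, 8, 0]

This is the Floyd-Warshall all-pairs shortest-path computation. For each intermediate vertex k = 0, 1, …, 2, update dist[i][j] ← min(dist[i][j], dist[i][k] + dist[k][j]). The final matrix gives, for each (i, j), the minimum total weight of any directed path from i to j (possibly empty when i = j).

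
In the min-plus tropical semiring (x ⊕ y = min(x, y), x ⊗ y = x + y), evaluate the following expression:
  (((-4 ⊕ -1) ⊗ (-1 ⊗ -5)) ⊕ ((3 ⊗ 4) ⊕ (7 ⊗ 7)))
(((-4 ⊕ -1) ⊗ (-1 ⊗ -5)) ⊕ ((3 ⊗ 4) ⊕ (7 ⊗ 7))) = -10

Expand innermost to outermost. Recall ⊕ takes the minimum of its arguments and ⊗ takes their sum. Working out the expression (((-4 ⊕ -1) ⊗ (-1 ⊗ -5)) ⊕ ((3 ⊗ 4) ⊕ (7 ⊗ 7))) gives -10.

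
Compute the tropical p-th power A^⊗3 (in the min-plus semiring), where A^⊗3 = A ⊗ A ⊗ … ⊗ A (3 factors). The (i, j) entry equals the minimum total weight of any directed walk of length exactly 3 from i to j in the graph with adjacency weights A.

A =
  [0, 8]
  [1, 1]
A^⊗3 =
  [0, 8]
  [1, 3]

Each entry (A^⊗3)_ij equals the minimum over all length-3 walks i = v_0 → v_1 → … → v_3 = j of Σ_t A[v_t][v_{t+1}]. For example, for (i, j) = (0, 1) we minimise over 4 possible intermediate vertex sequences; the minimum is 8, attained along the walk 0 → 0 → 0 → 1.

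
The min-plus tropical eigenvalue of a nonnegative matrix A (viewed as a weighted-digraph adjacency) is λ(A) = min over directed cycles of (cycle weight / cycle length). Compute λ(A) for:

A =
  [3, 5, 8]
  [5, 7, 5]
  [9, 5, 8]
λ(A) = 3

Enumerate directed cycles and compute their means (weight / length). Sample:
  cycle 0 → 0: weight = 3, length = 1, mean = 3/1 ≈ 3.000
  cycle 1 → 1: weight = 7, length = 1, mean = 7/1 ≈ 7.000
  cycle 2 → 2: weight = 8, length = 1, mean = 8/1 ≈ 8.000
  cycle 0 → 1 → 0: weight = 10, length = 2, mean = 10/2 ≈ 5.000
  cycle 0 → 2 → 0: weight = 17, length = 2, mean = 17/2 ≈ 8.500
  cycle 1 → 0 → 1: weight = 10, length = 2, mean = 10/2 ≈ 5.000
Minimum mean = 3.000, attained e.g. along the cycle 0 → 0 with weight 3 and length 1. So λ(A) = 3/1 = 3.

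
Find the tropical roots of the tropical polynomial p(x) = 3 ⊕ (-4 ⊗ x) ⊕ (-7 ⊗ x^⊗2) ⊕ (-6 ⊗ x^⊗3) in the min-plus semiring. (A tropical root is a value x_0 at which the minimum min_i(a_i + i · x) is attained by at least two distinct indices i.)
Roots: {-1, 3, 7}

Each tropical root is a break point of the lower envelope of the lines y = a_i + i · x (there are 4 lines, with slopes 0, 1, ..., 3). Only the lines that attain the minimum somewhere contribute to roots; other lines are dominated. Here the surviving (envelope) indices are i = 3, i = 2, i = 1, i = 0.
Intersections between consecutive envelope lines give the roots: for adjacent envelope indices i < j the intersection is x = (a_i − a_j) / (j − i). Reading off the sorted break points: {-1, 3, 7}.
Verification: at each break x_0, at least two indices attain the minimum of min_i(a_i + i · x_0).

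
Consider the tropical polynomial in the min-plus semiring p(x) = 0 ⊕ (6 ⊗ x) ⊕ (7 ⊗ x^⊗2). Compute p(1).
p(1) = 0

A tropical monomial a ⊗ x^⊗i evaluates to a + i · x. Evaluating each term at x = 1:
  Term 0 contributes 0 + 0 · 1 = 0
  Term 1 contributes 6 + 1 · 1 = 7
  Term 2 contributes 7 + 2 · 1 = 9
p(1) = ⊕ of these = min[0, 7, 9] = 0.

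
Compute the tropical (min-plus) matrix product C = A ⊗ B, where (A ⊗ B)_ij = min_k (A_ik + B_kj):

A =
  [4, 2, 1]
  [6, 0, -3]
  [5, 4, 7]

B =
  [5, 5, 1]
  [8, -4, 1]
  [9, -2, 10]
A ⊗ B =
  [9, -2, 3]
  [6, -5, 1]
  [10, 0, 5]

Apply the min-plus product entry-by-entry:
  C[0][0] = min over k of (A[0][0] + B[0][0] = 4 + 5 = 9, A[0][1] + B[1][0] = 2 + 8 = 10, A[0][2] + B[2][0] = 1 + 9 = 10) = 9 (attained at k = 0)
  C[0][1] = min over k of (A[0][0] + B[0][1] = 4 + 5 = 9, A[0][1] + B[1][1] = 2 + -4 = -2, A[0][2] + B[2][1] = 1 + -2 = -1) = -2 (attained at k = 1)
  C[0][2] = min over k of (A[0][0] + B[0][2] = 4 + 1 = 5, A[0][1] + B[1][2] = 2 + 1 = 3, A[0][2] + B[2][2] = 1 + 10 = 11) = 3 (attained at k = 1)
  C[1][0] = min over k of (A[1][0] + B[0][0] = 6 + 5 = 11, A[1][1] + B[1][0] = 0 + 8 = 8, A[1][2] + B[2][0] = -3 + 9 = 6) = 6 (attained at k = 2)
  C[1][1] = min over k of (A[1][0] + B[0][1] = 6 + 5 = 11, A[1][1] + B[1][1] = 0 + -4 = -4, A[1][2] + B[2][1] = -3 + -2 = -5) = -5 (attained at k = 2)
  C[1][2] = min over k of (A[1][0] + B[0][2] = 6 + 1 = 7, A[1][1] + B[1][2] = 0 + 1 = 1, A[1][2] + B[2][2] = -3 + 10 = 7) = 1 (attained at k = 1)
  C[2][0] = min over k of (A[2][0] + B[0][0] = 5 + 5 = 10, A[2][1] + B[1][0] = 4 + 8 = 12, A[2][2] + B[2][0] = 7 + 9 = 16) = 10 (attained at k = 0)
  C[2][1] = min over k of (A[2][0] + B[0][1] = 5 + 5 = 10, A[2][1] + B[1][1] = 4 + -4 = 0, A[2][2] + B[2][1] = 7 + -2 = 5) = 0 (attained at k = 1)
  C[2][2] = min over k of (A[2][0] + B[0][2] = 5 + 1 = 6, A[2][1] + B[1][2] = 4 + 1 = 5, A[2][2] + B[2][2] = 7 + 10 = 17) = 5 (attained at k = 1)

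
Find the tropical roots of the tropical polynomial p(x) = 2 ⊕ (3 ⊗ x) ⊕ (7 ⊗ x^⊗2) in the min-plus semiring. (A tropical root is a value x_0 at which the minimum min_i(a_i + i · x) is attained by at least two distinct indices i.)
Roots: {-4, -1}

Each tropical root is a break point of the lower envelope of the lines y = a_i + i · x (there are 3 lines, with slopes 0, 1, ..., 2). Only the lines that attain the minimum somewhere contribute to roots; other lines are dominated. Here the surviving (envelope) indices are i = 2, i = 1, i = 0.
Intersections between consecutive envelope lines give the roots: for adjacent envelope indices i < j the intersection is x = (a_i − a_j) / (j − i). Reading off the sorted break points: {-4, -1}.
Verification: at each break x_0, at least two indices attain the minimum of min_i(a_i + i · x_0).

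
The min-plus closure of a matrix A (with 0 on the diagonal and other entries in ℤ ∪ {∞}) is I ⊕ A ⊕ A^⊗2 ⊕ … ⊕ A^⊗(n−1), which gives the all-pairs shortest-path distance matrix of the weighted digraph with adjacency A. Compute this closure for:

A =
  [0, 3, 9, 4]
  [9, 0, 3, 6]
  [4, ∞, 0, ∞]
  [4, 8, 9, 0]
Closure =
  [0, 3, 6, 4]
  [7, 0, 3, 6]
  [4, 7, 0, 8]
  [4, 7, 9, 0]

This is the Floyd-Warshall all-pairs shortest-path computation. For each intermediate vertex k = 0, 1, …, 3, update dist[i][j] ← min(dist[i][j], dist[i][k] + dist[k][j]). The final matrix gives, for each (i, j), the minimum total weight of any directed path from i to j (possibly empty when i = j).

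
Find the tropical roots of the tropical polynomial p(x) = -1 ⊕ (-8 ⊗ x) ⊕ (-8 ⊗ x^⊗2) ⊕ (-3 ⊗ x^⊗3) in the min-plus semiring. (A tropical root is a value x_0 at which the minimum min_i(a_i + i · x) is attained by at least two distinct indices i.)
Roots: {-5, 0, 7}

Each tropical root is a break point of the lower envelope of the lines y = a_i + i · x (there are 4 lines, with slopes 0, 1, ..., 3). Only the lines that attain the minimum somewhere contribute to roots; other lines are dominated. Here the surviving (envelope) indices are i = 3, i = 2, i = 1, i = 0.
Intersections between consecutive envelope lines give the roots: for adjacent envelope indices i < j the intersection is x = (a_i − a_j) / (j − i). Reading off the sorted break points: {-5, 0, 7}.
Verification: at each break x_0, at least two indices attain the minimum of min_i(a_i + i · x_0).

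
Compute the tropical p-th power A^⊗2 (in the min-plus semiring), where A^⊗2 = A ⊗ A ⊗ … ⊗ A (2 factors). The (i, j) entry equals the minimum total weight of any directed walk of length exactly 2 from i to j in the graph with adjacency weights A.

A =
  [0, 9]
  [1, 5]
A^⊗2 =
  [0, 9]
  [1, 10]

Each entry (A^⊗2)_ij equals the minimum over all length-2 walks i = v_0 → v_1 → … → v_2 = j of Σ_t A[v_t][v_{t+1}]. For example, for (i, j) = (0, 1) we minimise over 2 possible intermediate vertex sequences; the minimum is 9, attained along the walk 0 → 0 → 1.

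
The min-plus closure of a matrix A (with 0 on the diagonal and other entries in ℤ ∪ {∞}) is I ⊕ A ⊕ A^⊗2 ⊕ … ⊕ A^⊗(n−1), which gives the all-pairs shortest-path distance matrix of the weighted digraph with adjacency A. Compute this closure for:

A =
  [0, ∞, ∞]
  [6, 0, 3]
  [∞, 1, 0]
Closure =
  [0, ∞, ∞]
  [6, 0, 3]
  [7, 1, 0]

This is the Floyd-Warshall all-pairs shortest-path computation. For each intermediate vertex k = 0, 1, …, 2, update dist[i][j] ← min(dist[i][j], dist[i][k] + dist[k][j]). The final matrix gives, for each (i, j), the minimum total weight of any directed path from i to j (possibly empty when i = j).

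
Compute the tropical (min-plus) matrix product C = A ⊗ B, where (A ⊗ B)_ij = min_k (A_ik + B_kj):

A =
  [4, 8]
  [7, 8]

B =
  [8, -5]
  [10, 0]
A ⊗ B =
  [12, -1]
  [15, 2]

Apply the min-plus product entry-by-entry:
  C[0][0] = min over k of (A[0][0] + B[0][0] = 4 + 8 = 12, A[0][1] + B[1][0] = 8 + 10 = 18) = 12 (attained at k = 0)
  C[0][1] = min over k of (A[0][0] + B[0][1] = 4 + -5 = -1, A[0][1] + B[1][1] = 8 + 0 = 8) = -1 (attained at k = 0)
  C[1][0] = min over k of (A[1][0] + B[0][0] = 7 + 8 = 15, A[1][1] + B[1][0] = 8 + 10 = 18) = 15 (attained at k = 0)
  C[1][1] = min over k of (A[1][0] + B[0][1] = 7 + -5 = 2, A[1][1] + B[1][1] = 8 + 0 = 8) = 2 (attained at k = 0)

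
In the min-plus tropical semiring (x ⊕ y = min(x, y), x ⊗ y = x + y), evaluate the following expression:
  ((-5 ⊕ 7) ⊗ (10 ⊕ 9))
((-5 ⊕ 7) ⊗ (10 ⊕ 9)) = 4

Expand innermost to outermost. Recall ⊕ takes the minimum of its arguments and ⊗ takes their sum. Working out the expression ((-5 ⊕ 7) ⊗ (10 ⊕ 9)) gives 4.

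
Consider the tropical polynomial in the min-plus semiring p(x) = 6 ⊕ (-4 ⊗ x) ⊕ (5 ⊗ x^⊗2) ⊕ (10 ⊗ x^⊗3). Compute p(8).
p(8) = 4

A tropical monomial a ⊗ x^⊗i evaluates to a + i · x. Evaluating each term at x = 8:
  Term 0 contributes 6 + 0 · 8 = 6
  Term 1 contributes -4 + 1 · 8 = 4
  Term 2 contributes 5 + 2 · 8 = 21
  Term 3 contributes 10 + 3 · 8 = 34
p(8) = ⊕ of these = min[6, 4, 21, 34] = 4.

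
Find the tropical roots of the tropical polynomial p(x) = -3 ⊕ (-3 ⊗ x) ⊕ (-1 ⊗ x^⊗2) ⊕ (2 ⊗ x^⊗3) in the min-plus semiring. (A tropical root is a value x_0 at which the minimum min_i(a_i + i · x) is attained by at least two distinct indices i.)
Roots: {-3, -2, 0}

Each tropical root is a break point of the lower envelope of the lines y = a_i + i · x (there are 4 lines, with slopes 0, 1, ..., 3). Only the lines that attain the minimum somewhere contribute to roots; other lines are dominated. Here the surviving (envelope) indices are i = 3, i = 2, i = 1, i = 0.
Intersections between consecutive envelope lines give the roots: for adjacent envelope indices i < j the intersection is x = (a_i − a_j) / (j − i). Reading off the sorted break points: {-3, -2, 0}.
Verification: at each break x_0, at least two indices attain the minimum of min_i(a_i + i · x_0).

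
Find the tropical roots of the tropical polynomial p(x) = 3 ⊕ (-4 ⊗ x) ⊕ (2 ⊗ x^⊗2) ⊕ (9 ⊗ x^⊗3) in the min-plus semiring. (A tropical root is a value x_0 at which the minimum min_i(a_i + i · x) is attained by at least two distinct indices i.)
Roots: {-7, -6, 7}

Each tropical root is a break point of the lower envelope of the lines y = a_i + i · x (there are 4 lines, with slopes 0, 1, ..., 3). Only the lines that attain the minimum somewhere contribute to roots; other lines are dominated. Here the surviving (envelope) indices are i = 3, i = 2, i = 1, i = 0.
Intersections between consecutive envelope lines give the roots: for adjacent envelope indices i < j the intersection is x = (a_i − a_j) / (j − i). Reading off the sorted break points: {-7, -6, 7}.
Verification: at each break x_0, at least two indices attain the minimum of min_i(a_i + i · x_0).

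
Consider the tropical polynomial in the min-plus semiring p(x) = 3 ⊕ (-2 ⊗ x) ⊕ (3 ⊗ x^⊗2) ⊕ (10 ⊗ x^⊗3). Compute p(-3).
p(-3) = -5

A tropical monomial a ⊗ x^⊗i evaluates to a + i · x. Evaluating each term at x = -3:
  Term 0 contributes 3 + 0 · -3 = 3
  Term 1 contributes -2 + 1 · -3 = -5
  Term 2 contributes 3 + 2 · -3 = -3
  Term 3 contributes 10 + 3 · -3 = 1
p(-3) = ⊕ of these = min[3, -5, -3, 1] = -5.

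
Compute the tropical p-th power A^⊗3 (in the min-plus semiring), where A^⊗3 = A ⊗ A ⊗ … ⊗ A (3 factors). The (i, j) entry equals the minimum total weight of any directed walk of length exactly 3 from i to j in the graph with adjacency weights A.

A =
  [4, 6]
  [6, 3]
A^⊗3 =
  [12, 12]
  [12, 9]

Each entry (A^⊗3)_ij equals the minimum over all length-3 walks i = v_0 → v_1 → … → v_3 = j of Σ_t A[v_t][v_{t+1}]. For example, for (i, j) = (0, 1) we minimise over 4 possible intermediate vertex sequences; the minimum is 12, attained along the walk 0 → 1 → 1 → 1.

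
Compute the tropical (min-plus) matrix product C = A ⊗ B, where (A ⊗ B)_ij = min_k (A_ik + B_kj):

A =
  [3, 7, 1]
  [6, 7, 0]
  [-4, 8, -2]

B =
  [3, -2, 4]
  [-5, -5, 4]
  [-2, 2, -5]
A ⊗ B =
  [-1, 1, -4]
  [-2, 2, -5]
  [-4, -6, -7]

Apply the min-plus product entry-by-entry:
  C[0][0] = min over k of (A[0][0] + B[0][0] = 3 + 3 = 6, A[0][1] + B[1][0] = 7 + -5 = 2, A[0][2] + B[2][0] = 1 + -2 = -1) = -1 (attained at k = 2)
  C[0][1] = min over k of (A[0][0] + B[0][1] = 3 + -2 = 1, A[0][1] + B[1][1] = 7 + -5 = 2, A[0][2] + B[2][1] = 1 + 2 = 3) = 1 (attained at k = 0)
  C[0][2] = min over k of (A[0][0] + B[0][2] = 3 + 4 = 7, A[0][1] + B[1][2] = 7 + 4 = 11, A[0][2] + B[2][2] = 1 + -5 = -4) = -4 (attained at k = 2)
  C[1][0] = min over k of (A[1][0] + B[0][0] = 6 + 3 = 9, A[1][1] + B[1][0] = 7 + -5 = 2, A[1][2] + B[2][0] = 0 + -2 = -2) = -2 (attained at k = 2)
  C[1][1] = min over k of (A[1][0] + B[0][1] = 6 + -2 = 4, A[1][1] + B[1][1] = 7 + -5 = 2, A[1][2] + B[2][1] = 0 + 2 = 2) = 2 (attained at k = 1)
  C[1][2] = min over k of (A[1][0] + B[0][2] = 6 + 4 = 10, A[1][1] + B[1][2] = 7 + 4 = 11, A[1][2] + B[2][2] = 0 + -5 = -5) = -5 (attained at k = 2)
  C[2][0] = min over k of (A[2][0] + B[0][0] = -4 + 3 = -1, A[2][1] + B[1][0] = 8 + -5 = 3, A[2][2] + B[2][0] = -2 + -2 = -4) = -4 (attained at k = 2)
  C[2][1] = min over k of (A[2][0] + B[0][1] = -4 + -2 = -6, A[2][1] + B[1][1] = 8 + -5 = 3, A[2][2] + B[2][1] = -2 + 2 = 0) = -6 (attained at k = 0)
  C[2][2] = min over k of (A[2][0] + B[0][2] = -4 + 4 = 0, A[2][1] + B[1][2] = 8 + 4 = 12, A[2][2] + B[2][2] = -2 + -5 = -7) = -7 (attained at k = 2)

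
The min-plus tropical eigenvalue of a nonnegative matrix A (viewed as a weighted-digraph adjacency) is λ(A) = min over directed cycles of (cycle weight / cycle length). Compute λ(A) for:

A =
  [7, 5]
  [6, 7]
λ(A) = 11/2

Enumerate directed cycles and compute their means (weight / length). Sample:
  cycle 0 → 0: weight = 7, length = 1, mean = 7/1 ≈ 7.000
  cycle 1 → 1: weight = 7, length = 1, mean = 7/1 ≈ 7.000
  cycle 0 → 1 → 0: weight = 11, length = 2, mean = 11/2 ≈ 5.500
  cycle 1 → 0 → 1: weight = 11, length = 2, mean = 11/2 ≈ 5.500
Minimum mean = 5.500, attained e.g. along the cycle 0 → 1 → 0 with weight 11 and length 2. So λ(A) = 11/2 = 11/2.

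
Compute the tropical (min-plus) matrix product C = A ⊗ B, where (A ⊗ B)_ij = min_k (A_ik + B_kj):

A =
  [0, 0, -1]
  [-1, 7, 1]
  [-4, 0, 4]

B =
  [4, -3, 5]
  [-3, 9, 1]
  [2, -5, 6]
A ⊗ B =
  [-3, -6, 1]
  [3, -4, 4]
  [-3, -7, 1]

Apply the min-plus product entry-by-entry:
  C[0][0] = min over k of (A[0][0] + B[0][0] = 0 + 4 = 4, A[0][1] + B[1][0] = 0 + -3 = -3, A[0][2] + B[2][0] = -1 + 2 = 1) = -3 (attained at k = 1)
  C[0][1] = min over k of (A[0][0] + B[0][1] = 0 + -3 = -3, A[0][1] + B[1][1] = 0 + 9 = 9, A[0][2] + B[2][1] = -1 + -5 = -6) = -6 (attained at k = 2)
  C[0][2] = min over k of (A[0][0] + B[0][2] = 0 + 5 = 5, A[0][1] + B[1][2] = 0 + 1 = 1, A[0][2] + B[2][2] = -1 + 6 = 5) = 1 (attained at k = 1)
  C[1][0] = min over k of (A[1][0] + B[0][0] = -1 + 4 = 3, A[1][1] + B[1][0] = 7 + -3 = 4, A[1][2] + B[2][0] = 1 + 2 = 3) = 3 (attained at k = 0)
  C[1][1] = min over k of (A[1][0] + B[0][1] = -1 + -3 = -4, A[1][1] + B[1][1] = 7 + 9 = 16, A[1][2] + B[2][1] = 1 + -5 = -4) = -4 (attained at k = 0)
  C[1][2] = min over k of (A[1][0] + B[0][2] = -1 + 5 = 4, A[1][1] + B[1][2] = 7 + 1 = 8, A[1][2] + B[2][2] = 1 + 6 = 7) = 4 (attained at k = 0)
  C[2][0] = min over k of (A[2][0] + B[0][0] = -4 + 4 = 0, A[2][1] + B[1][0] = 0 + -3 = -3, A[2][2] + B[2][0] = 4 + 2 = 6) = -3 (attained at k = 1)
  C[2][1] = min over k of (A[2][0] + B[0][1] = -4 + -3 = -7, A[2][1] + B[1][1] = 0 + 9 = 9, A[2][2] + B[2][1] = 4 + -5 = -1) = -7 (attained at k = 0)
  C[2][2] = min over k of (A[2][0] + B[0][2] = -4 + 5 = 1, A[2][1] + B[1][2] = 0 + 1 = 1, A[2][2] + B[2][2] = 4 + 6 = 10) = 1 (attained at k = 0)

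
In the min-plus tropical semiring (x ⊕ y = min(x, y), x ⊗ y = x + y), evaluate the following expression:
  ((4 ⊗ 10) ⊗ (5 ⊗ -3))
((4 ⊗ 10) ⊗ (5 ⊗ -3)) = 16

Expand innermost to outermost. Recall ⊕ takes the minimum of its arguments and ⊗ takes their sum. Working out the expression ((4 ⊗ 10) ⊗ (5 ⊗ -3)) gives 16.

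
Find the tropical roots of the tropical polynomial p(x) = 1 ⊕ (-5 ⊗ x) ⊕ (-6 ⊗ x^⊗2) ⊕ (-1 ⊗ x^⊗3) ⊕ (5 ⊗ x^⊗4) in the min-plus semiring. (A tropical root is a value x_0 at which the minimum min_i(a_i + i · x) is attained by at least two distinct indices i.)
Roots: {-6, -5, 1, 6}

Each tropical root is a break point of the lower envelope of the lines y = a_i + i · x (there are 5 lines, with slopes 0, 1, ..., 4). Only the lines that attain the minimum somewhere contribute to roots; other lines are dominated. Here the surviving (envelope) indices are i = 4, i = 3, i = 2, i = 1, i = 0.
Intersections between consecutive envelope lines give the roots: for adjacent envelope indices i < j the intersection is x = (a_i − a_j) / (j − i). Reading off the sorted break points: {-6, -5, 1, 6}.
Verification: at each break x_0, at least two indices attain the minimum of min_i(a_i + i · x_0).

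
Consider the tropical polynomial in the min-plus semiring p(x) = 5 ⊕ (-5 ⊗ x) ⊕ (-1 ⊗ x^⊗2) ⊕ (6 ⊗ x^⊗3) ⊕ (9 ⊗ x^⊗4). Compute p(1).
p(1) = -4

A tropical monomial a ⊗ x^⊗i evaluates to a + i · x. Evaluating each term at x = 1:
  Term 0 contributes 5 + 0 · 1 = 5
  Term 1 contributes -5 + 1 · 1 = -4
  Term 2 contributes -1 + 2 · 1 = 1
  Term 3 contributes 6 + 3 · 1 = 9
  Term 4 contributes 9 + 4 · 1 = 13
p(1) = ⊕ of these = min[5, -4, 1, 9, 13] = -4.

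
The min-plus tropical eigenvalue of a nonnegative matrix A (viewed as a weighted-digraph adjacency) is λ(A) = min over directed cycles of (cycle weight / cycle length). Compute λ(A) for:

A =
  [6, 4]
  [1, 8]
λ(A) = 5/2

Enumerate directed cycles and compute their means (weight / length). Sample:
  cycle 0 → 0: weight = 6, length = 1, mean = 6/1 ≈ 6.000
  cycle 1 → 1: weight = 8, length = 1, mean = 8/1 ≈ 8.000
  cycle 0 → 1 → 0: weight = 5, length = 2, mean = 5/2 ≈ 2.500
  cycle 1 → 0 → 1: weight = 5, length = 2, mean = 5/2 ≈ 2.500
Minimum mean = 2.500, attained e.g. along the cycle 0 → 1 → 0 with weight 5 and length 2. So λ(A) = 5/2 = 5/2.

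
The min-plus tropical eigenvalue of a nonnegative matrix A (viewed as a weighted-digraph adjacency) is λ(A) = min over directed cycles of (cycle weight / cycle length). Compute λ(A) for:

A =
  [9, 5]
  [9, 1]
λ(A) = 1

Enumerate directed cycles and compute their means (weight / length). Sample:
  cycle 0 → 0: weight = 9, length = 1, mean = 9/1 ≈ 9.000
  cycle 1 → 1: weight = 1, length = 1, mean = 1/1 ≈ 1.000
  cycle 0 → 1 → 0: weight = 14, length = 2, mean = 14/2 ≈ 7.000
  cycle 1 → 0 → 1: weight = 14, length = 2, mean = 14/2 ≈ 7.000
Minimum mean = 1.000, attained e.g. along the cycle 1 → 1 with weight 1 and length 1. So λ(A) = 1/1 = 1.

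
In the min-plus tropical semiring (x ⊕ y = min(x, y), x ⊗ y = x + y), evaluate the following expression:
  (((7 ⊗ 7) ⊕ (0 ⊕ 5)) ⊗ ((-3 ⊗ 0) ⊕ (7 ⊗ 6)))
(((7 ⊗ 7) ⊕ (0 ⊕ 5)) ⊗ ((-3 ⊗ 0) ⊕ (7 ⊗ 6))) = -3

Expand innermost to outermost. Recall ⊕ takes the minimum of its arguments and ⊗ takes their sum. Working out the expression (((7 ⊗ 7) ⊕ (0 ⊕ 5)) ⊗ ((-3 ⊗ 0) ⊕ (7 ⊗ 6))) gives -3.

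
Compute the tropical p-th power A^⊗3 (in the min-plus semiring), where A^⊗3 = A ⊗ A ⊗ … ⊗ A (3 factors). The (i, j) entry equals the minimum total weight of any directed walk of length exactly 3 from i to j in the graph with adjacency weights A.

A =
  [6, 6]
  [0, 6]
A^⊗3 =
  [12, 12]
  [6, 12]

Each entry (A^⊗3)_ij equals the minimum over all length-3 walks i = v_0 → v_1 → … → v_3 = j of Σ_t A[v_t][v_{t+1}]. For example, for (i, j) = (0, 1) we minimise over 4 possible intermediate vertex sequences; the minimum is 12, attained along the walk 0 → 1 → 0 → 1.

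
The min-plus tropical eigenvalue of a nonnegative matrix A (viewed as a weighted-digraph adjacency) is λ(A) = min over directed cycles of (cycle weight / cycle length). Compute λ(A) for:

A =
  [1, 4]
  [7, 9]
λ(A) = 1

Enumerate directed cycles and compute their means (weight / length). Sample:
  cycle 0 → 0: weight = 1, length = 1, mean = 1/1 ≈ 1.000
  cycle 1 → 1: weight = 9, length = 1, mean = 9/1 ≈ 9.000
  cycle 0 → 1 → 0: weight = 11, length = 2, mean = 11/2 ≈ 5.500
  cycle 1 → 0 → 1: weight = 11, length = 2, mean = 11/2 ≈ 5.500
Minimum mean = 1.000, attained e.g. along the cycle 0 → 0 with weight 1 and length 1. So λ(A) = 1/1 = 1.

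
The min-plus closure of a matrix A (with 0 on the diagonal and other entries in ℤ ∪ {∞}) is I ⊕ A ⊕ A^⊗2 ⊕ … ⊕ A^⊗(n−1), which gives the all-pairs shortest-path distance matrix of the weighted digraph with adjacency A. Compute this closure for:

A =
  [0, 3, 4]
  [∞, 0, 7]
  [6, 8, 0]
Closure =
  [0, 3, 4]
  [13, 0, 7]
  [6, 8, 0]

This is the Floyd-Warshall all-pairs shortest-path computation. For each intermediate vertex k = 0, 1, …, 2, update dist[i][j] ← min(dist[i][j], dist[i][k] + dist[k][j]). The final matrix gives, for each (i, j), the minimum total weight of any directed path from i to j (possibly empty when i = j).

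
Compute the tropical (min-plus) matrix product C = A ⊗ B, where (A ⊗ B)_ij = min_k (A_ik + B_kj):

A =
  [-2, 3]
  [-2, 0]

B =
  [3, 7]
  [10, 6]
A ⊗ B =
  [1, 5]
  [1, 5]

Apply the min-plus product entry-by-entry:
  C[0][0] = min over k of (A[0][0] + B[0][0] = -2 + 3 = 1, A[0][1] + B[1][0] = 3 + 10 = 13) = 1 (attained at k = 0)
  C[0][1] = min over k of (A[0][0] + B[0][1] = -2 + 7 = 5, A[0][1] + B[1][1] = 3 + 6 = 9) = 5 (attained at k = 0)
  C[1][0] = min over k of (A[1][0] + B[0][0] = -2 + 3 = 1, A[1][1] + B[1][0] = 0 + 10 = 10) = 1 (attained at k = 0)
  C[1][1] = min over k of (A[1][0] + B[0][1] = -2 + 7 = 5, A[1][1] + B[1][1] = 0 + 6 = 6) = 5 (attained at k = 0)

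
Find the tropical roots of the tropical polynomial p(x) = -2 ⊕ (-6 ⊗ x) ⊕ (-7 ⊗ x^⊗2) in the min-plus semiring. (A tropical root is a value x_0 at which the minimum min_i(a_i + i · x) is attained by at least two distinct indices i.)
Roots: {1, 4}

Each tropical root is a break point of the lower envelope of the lines y = a_i + i · x (there are 3 lines, with slopes 0, 1, ..., 2). Only the lines that attain the minimum somewhere contribute to roots; other lines are dominated. Here the surviving (envelope) indices are i = 2, i = 1, i = 0.
Intersections between consecutive envelope lines give the roots: for adjacent envelope indices i < j the intersection is x = (a_i − a_j) / (j − i). Reading off the sorted break points: {1, 4}.
Verification: at each break x_0, at least two indices attain the minimum of min_i(a_i + i · x_0).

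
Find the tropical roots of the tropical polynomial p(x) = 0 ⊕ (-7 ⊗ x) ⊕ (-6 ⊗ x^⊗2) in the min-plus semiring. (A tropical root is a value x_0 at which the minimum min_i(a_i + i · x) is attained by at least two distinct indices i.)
Roots: {-1, 7}

Each tropical root is a break point of the lower envelope of the lines y = a_i + i · x (there are 3 lines, with slopes 0, 1, ..., 2). Only the lines that attain the minimum somewhere contribute to roots; other lines are dominated. Here the surviving (envelope) indices are i = 2, i = 1, i = 0.
Intersections between consecutive envelope lines give the roots: for adjacent envelope indices i < j the intersection is x = (a_i − a_j) / (j − i). Reading off the sorted break points: {-1, 7}.
Verification: at each break x_0, at least two indices attain the minimum of min_i(a_i + i · x_0).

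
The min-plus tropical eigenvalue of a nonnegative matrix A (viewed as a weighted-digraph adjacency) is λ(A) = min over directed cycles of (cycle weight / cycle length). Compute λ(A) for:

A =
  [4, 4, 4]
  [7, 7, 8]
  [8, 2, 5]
λ(A) = 4

Enumerate directed cycles and compute their means (weight / length). Sample:
  cycle 0 → 0: weight = 4, length = 1, mean = 4/1 ≈ 4.000
  cycle 1 → 1: weight = 7, length = 1, mean = 7/1 ≈ 7.000
  cycle 2 → 2: weight = 5, length = 1, mean = 5/1 ≈ 5.000
  cycle 0 → 1 → 0: weight = 11, length = 2, mean = 11/2 ≈ 5.500
  cycle 0 → 2 → 0: weight = 12, length = 2, mean = 12/2 ≈ 6.000
  cycle 1 → 0 → 1: weight = 11, length = 2, mean = 11/2 ≈ 5.500
Minimum mean = 4.000, attained e.g. along the cycle 0 → 0 with weight 4 and length 1. So λ(A) = 4/1 = 4.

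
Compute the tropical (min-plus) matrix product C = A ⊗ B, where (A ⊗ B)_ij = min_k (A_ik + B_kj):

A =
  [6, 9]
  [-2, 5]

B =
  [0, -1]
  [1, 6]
A ⊗ B =
  [6, 5]
  [-2, -3]

Apply the min-plus product entry-by-entry:
  C[0][0] = min over k of (A[0][0] + B[0][0] = 6 + 0 = 6, A[0][1] + B[1][0] = 9 + 1 = 10) = 6 (attained at k = 0)
  C[0][1] = min over k of (A[0][0] + B[0][1] = 6 + -1 = 5, A[0][1] + B[1][1] = 9 + 6 = 15) = 5 (attained at k = 0)
  C[1][0] = min over k of (A[1][0] + B[0][0] = -2 + 0 = -2, A[1][1] + B[1][0] = 5 + 1 = 6) = -2 (attained at k = 0)
  C[1][1] = min over k of (A[1][0] + B[0][1] = -2 + -1 = -3, A[1][1] + B[1][1] = 5 + 6 = 11) = -3 (attained at k = 0)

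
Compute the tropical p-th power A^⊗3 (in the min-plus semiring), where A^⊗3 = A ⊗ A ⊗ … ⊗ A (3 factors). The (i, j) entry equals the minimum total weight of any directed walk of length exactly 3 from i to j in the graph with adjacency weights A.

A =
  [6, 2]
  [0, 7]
A^⊗3 =
  [8, 4]
  [2, 8]

Each entry (A^⊗3)_ij equals the minimum over all length-3 walks i = v_0 → v_1 → … → v_3 = j of Σ_t A[v_t][v_{t+1}]. For example, for (i, j) = (0, 1) we minimise over 4 possible intermediate vertex sequences; the minimum is 4, attained along the walk 0 → 1 → 0 → 1.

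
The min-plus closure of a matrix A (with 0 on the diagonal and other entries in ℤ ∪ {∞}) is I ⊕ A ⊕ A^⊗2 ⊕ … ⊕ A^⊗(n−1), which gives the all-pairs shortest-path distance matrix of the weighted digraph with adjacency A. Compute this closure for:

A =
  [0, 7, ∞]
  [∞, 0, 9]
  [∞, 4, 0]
Closure =
  [0, 7, 16]
  [∞, 0, 9]
  [∞, 4, 0]

This is the Floyd-Warshall all-pairs shortest-path computation. For each intermediate vertex k = 0, 1, …, 2, update dist[i][j] ← min(dist[i][j], dist[i][k] + dist[k][j]). The final matrix gives, for each (i, j), the minimum total weight of any directed path from i to j (possibly empty when i = j).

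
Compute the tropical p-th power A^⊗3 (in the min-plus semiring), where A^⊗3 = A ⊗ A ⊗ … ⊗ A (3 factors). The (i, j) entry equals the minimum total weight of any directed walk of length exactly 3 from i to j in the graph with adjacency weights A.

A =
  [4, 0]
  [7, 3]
A^⊗3 =
  [10, 6]
  [13, 9]

Each entry (A^⊗3)_ij equals the minimum over all length-3 walks i = v_0 → v_1 → … → v_3 = j of Σ_t A[v_t][v_{t+1}]. For example, for (i, j) = (0, 1) we minimise over 4 possible intermediate vertex sequences; the minimum is 6, attained along the walk 0 → 1 → 1 → 1.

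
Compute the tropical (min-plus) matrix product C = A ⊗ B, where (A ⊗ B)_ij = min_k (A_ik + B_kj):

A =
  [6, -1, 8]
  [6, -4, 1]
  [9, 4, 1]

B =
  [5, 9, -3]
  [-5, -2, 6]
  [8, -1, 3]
A ⊗ B =
  [-6, -3, 3]
  [-9, -6, 2]
  [-1, 0, 4]

Apply the min-plus product entry-by-entry:
  C[0][0] = min over k of (A[0][0] + B[0][0] = 6 + 5 = 11, A[0][1] + B[1][0] = -1 + -5 = -6, A[0][2] + B[2][0] = 8 + 8 = 16) = -6 (attained at k = 1)
  C[0][1] = min over k of (A[0][0] + B[0][1] = 6 + 9 = 15, A[0][1] + B[1][1] = -1 + -2 = -3, A[0][2] + B[2][1] = 8 + -1 = 7) = -3 (attained at k = 1)
  C[0][2] = min over k of (A[0][0] + B[0][2] = 6 + -3 = 3, A[0][1] + B[1][2] = -1 + 6 = 5, A[0][2] + B[2][2] = 8 + 3 = 11) = 3 (attained at k = 0)
  C[1][0] = min over k of (A[1][0] + B[0][0] = 6 + 5 = 11, A[1][1] + B[1][0] = -4 + -5 = -9, A[1][2] + B[2][0] = 1 + 8 = 9) = -9 (attained at k = 1)
  C[1][1] = min over k of (A[1][0] + B[0][1] = 6 + 9 = 15, A[1][1] + B[1][1] = -4 + -2 = -6, A[1][2] + B[2][1] = 1 + -1 = 0) = -6 (attained at k = 1)
  C[1][2] = min over k of (A[1][0] + B[0][2] = 6 + -3 = 3, A[1][1] + B[1][2] = -4 + 6 = 2, A[1][2] + B[2][2] = 1 + 3 = 4) = 2 (attained at k = 1)
  C[2][0] = min over k of (A[2][0] + B[0][0] = 9 + 5 = 14, A[2][1] + B[1][0] = 4 + -5 = -1, A[2][2] + B[2][0] = 1 + 8 = 9) = -1 (attained at k = 1)
  C[2][1] = min over k of (A[2][0] + B[0][1] = 9 + 9 = 18, A[2][1] + B[1][1] = 4 + -2 = 2, A[2][2] + B[2][1] = 1 + -1 = 0) = 0 (attained at k = 2)
  C[2][2] = min over k of (A[2][0] + B[0][2] = 9 + -3 = 6, A[2][1] + B[1][2] = 4 + 6 = 10, A[2][2] + B[2][2] = 1 + 3 = 4) = 4 (attained at k = 2)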